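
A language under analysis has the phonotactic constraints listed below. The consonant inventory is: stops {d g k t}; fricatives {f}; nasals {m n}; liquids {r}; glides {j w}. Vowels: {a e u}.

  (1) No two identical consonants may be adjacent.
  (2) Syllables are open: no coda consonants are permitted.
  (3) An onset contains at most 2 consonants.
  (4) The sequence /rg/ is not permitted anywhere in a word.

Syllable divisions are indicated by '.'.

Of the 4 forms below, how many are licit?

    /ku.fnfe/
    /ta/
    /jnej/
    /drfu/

/ku.fnfe/ — violates constraint 3: syllable 2 onset /fnf/ has 3 consonants (> 2) → illicit
/ta/ — σ1 onset /t/, coda /∅/ ok → licit
/jnej/ — violates constraint 2: syllable 1 coda /j/ has 1 consonant (> 0) → illicit
/drfu/ — violates constraint 3: syllable 1 onset /drf/ has 3 consonants (> 2) → illicit
Licit: /ta/ → 1.

1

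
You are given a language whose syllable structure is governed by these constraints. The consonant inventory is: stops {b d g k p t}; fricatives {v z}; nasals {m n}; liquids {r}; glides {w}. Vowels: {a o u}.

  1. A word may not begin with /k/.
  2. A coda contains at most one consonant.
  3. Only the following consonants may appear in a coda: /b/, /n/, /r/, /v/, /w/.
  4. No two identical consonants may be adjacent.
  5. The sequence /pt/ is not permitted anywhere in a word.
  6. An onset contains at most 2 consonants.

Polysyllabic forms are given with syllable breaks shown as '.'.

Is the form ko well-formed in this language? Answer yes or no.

no

ko — violates constraint 1: word begins with /k/ → ill-formed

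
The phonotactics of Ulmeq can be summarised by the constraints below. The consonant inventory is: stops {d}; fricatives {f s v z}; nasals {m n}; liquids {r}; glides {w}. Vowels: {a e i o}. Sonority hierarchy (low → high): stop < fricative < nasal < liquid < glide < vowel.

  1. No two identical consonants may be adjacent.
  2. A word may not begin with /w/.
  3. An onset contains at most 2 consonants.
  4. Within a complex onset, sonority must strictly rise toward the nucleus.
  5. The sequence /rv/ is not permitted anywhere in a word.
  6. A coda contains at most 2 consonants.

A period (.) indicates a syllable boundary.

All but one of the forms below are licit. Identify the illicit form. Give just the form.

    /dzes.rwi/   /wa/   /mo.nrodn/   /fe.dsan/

/dzes.rwi/ — σ1 onset /dz/ (1→2 rises), coda /s/ ok; σ2 onset /rw/ (4→5 rises), coda /∅/ ok → licit
/wa/ — violates constraint 2: word begins with /w/ → illicit
/mo.nrodn/ — σ1 onset /m/, coda /∅/ ok; σ2 onset /nr/ (3→4 rises), coda /dn/ (2C) ok → licit
/fe.dsan/ — σ1 onset /f/, coda /∅/ ok; σ2 onset /ds/ (1→2 rises), coda /n/ ok → licit

/wa/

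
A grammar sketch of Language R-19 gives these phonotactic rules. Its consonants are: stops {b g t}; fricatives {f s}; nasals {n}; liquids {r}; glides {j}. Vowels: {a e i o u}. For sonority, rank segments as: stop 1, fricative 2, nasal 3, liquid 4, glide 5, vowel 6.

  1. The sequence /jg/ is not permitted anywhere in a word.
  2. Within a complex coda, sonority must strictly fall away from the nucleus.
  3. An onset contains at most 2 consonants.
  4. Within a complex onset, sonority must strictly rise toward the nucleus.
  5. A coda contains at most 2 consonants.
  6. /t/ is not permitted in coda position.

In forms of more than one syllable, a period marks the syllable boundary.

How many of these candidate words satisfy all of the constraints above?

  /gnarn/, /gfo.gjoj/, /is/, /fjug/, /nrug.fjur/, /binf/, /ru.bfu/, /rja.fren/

8

/gnarn/ — σ1 onset /gn/ (1→3 rises), coda /rn/ (4→3 falls) ok → phonotactically legal
/gfo.gjoj/ — σ1 onset /gf/ (1→2 rises), coda /∅/ ok; σ2 onset /gj/ (1→5 rises), coda /j/ ok → phonotactically legal
/is/ — σ1 onset /∅/, coda /s/ ok → phonotactically legal
/fjug/ — σ1 onset /fj/ (2→5 rises), coda /g/ ok → phonotactically legal
/nrug.fjur/ — σ1 onset /nr/ (3→4 rises), coda /g/ ok; σ2 onset /fj/ (2→5 rises), coda /r/ ok → phonotactically legal
/binf/ — σ1 onset /b/, coda /nf/ (3→2 falls) ok → phonotactically legal
/ru.bfu/ — σ1 onset /r/, coda /∅/ ok; σ2 onset /bf/ (1→2 rises), coda /∅/ ok → phonotactically legal
/rja.fren/ — σ1 onset /rj/ (4→5 rises), coda /∅/ ok; σ2 onset /fr/ (2→4 rises), coda /n/ ok → phonotactically legal
Phonotactically legal: /gnarn/, /gfo.gjoj/, /is/, /fjug/, /nrug.fjur/, /binf/, /ru.bfu/, /rja.fren/ → 8.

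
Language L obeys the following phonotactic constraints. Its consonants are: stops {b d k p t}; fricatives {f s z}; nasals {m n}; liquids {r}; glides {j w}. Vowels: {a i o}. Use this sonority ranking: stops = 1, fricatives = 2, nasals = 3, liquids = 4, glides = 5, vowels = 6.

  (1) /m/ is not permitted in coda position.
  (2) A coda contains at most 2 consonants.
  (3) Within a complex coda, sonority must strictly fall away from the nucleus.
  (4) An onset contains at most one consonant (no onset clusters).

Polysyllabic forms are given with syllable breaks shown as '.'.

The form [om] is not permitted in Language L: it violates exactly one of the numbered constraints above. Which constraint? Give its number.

1

[om]: syllable 1 coda contains /m/.
This is a violation of constraint 1: "/m/ is not permitted in coda position."
The remaining constraints (2, 3, 4) are satisfied.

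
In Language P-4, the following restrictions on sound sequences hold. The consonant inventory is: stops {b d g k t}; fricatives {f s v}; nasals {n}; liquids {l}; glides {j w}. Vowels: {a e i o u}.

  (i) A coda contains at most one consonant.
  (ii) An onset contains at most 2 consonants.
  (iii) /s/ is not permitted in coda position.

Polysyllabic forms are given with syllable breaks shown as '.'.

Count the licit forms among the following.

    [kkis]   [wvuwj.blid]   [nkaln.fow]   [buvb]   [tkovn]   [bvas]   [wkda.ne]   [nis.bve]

0

[kkis] — violates constraint (iii): syllable 1 coda contains /s/ → illicit
[wvuwj.blid] — violates constraint (i): syllable 1 coda /wj/ has 2 consonants (> 1) → illicit
[nkaln.fow] — violates constraint (i): syllable 1 coda /ln/ has 2 consonants (> 1) → illicit
[buvb] — violates constraint (i): syllable 1 coda /vb/ has 2 consonants (> 1) → illicit
[tkovn] — violates constraint (i): syllable 1 coda /vn/ has 2 consonants (> 1) → illicit
[bvas] — violates constraint (iii): syllable 1 coda contains /s/ → illicit
[wkda.ne] — violates constraint (ii): syllable 1 onset /wkd/ has 3 consonants (> 2) → illicit
[nis.bve] — violates constraint (iii): syllable 1 coda contains /s/ → illicit
No form is licit → 0.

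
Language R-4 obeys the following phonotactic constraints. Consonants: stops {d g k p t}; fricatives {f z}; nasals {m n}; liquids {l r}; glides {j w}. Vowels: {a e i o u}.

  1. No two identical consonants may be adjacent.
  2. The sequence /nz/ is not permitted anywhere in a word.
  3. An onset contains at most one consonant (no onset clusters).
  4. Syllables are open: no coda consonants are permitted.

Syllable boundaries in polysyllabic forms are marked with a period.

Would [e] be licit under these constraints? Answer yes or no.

yes

[e] — σ1 onset /∅/, coda /∅/ ok → licit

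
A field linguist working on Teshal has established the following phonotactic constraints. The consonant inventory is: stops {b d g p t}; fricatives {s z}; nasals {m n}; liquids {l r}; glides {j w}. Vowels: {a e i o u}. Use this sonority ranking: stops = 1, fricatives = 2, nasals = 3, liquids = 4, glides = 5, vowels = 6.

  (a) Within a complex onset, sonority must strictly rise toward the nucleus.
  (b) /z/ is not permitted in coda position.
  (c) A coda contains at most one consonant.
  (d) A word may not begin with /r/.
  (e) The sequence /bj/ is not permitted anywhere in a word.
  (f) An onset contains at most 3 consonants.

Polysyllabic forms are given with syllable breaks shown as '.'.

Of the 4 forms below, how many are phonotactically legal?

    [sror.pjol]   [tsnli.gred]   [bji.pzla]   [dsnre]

[sror.pjol] — σ1 onset /sr/ (2→4 rises), coda /r/ ok; σ2 onset /pj/ (1→5 rises), coda /l/ ok → phonotactically legal
[tsnli.gred] — violates constraint (f): syllable 1 onset /tsnl/ has 4 consonants (> 3) → phonotactically illegal
[bji.pzla] — violates constraint (e): contains banned sequence /bj/ → phonotactically illegal
[dsnre] — violates constraint (f): syllable 1 onset /dsnr/ has 4 consonants (> 3) → phonotactically illegal
Phonotactically legal: [sror.pjol] → 1.

1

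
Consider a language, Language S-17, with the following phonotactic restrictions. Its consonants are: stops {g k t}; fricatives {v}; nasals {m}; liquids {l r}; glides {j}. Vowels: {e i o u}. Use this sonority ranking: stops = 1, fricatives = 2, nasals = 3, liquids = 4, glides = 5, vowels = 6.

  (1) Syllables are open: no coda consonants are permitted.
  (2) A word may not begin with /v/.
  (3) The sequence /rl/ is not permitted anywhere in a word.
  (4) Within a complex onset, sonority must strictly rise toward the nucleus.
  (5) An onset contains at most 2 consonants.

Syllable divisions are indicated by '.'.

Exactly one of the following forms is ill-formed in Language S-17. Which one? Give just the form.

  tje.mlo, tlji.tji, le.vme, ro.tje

tje.mlo — σ1 onset /tj/ (1→5 rises), coda /∅/ ok; σ2 onset /ml/ (3→4 rises), coda /∅/ ok → well-formed
tlji.tji — violates constraint 5: syllable 1 onset /tlj/ has 3 consonants (> 2) → ill-formed
le.vme — σ1 onset /l/, coda /∅/ ok; σ2 onset /vm/ (2→3 rises), coda /∅/ ok → well-formed
ro.tje — σ1 onset /r/, coda /∅/ ok; σ2 onset /tj/ (1→5 rises), coda /∅/ ok → well-formed

tlji.tji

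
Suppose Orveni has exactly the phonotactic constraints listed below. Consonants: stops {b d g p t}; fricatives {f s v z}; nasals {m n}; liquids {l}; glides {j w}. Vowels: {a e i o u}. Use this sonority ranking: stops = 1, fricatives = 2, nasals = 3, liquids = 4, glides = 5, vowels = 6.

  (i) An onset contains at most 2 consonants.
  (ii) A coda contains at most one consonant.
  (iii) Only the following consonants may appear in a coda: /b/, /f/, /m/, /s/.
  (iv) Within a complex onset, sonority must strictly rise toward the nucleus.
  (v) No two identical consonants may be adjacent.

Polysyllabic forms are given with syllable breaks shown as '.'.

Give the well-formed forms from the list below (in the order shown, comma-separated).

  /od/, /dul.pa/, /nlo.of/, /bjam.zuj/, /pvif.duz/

/od/ — violates constraint (iii): syllable 1 coda contains /d/, which is not a licensed coda consonant → ill-formed
/dul.pa/ — violates constraint (iii): syllable 1 coda contains /l/, which is not a licensed coda consonant → ill-formed
/nlo.of/ — σ1 onset /nl/ (3→4 rises), coda /∅/ ok; σ2 onset /∅/, coda /f/ ok → well-formed
/bjam.zuj/ — violates constraint (iii): syllable 2 coda contains /j/, which is not a licensed coda consonant → ill-formed
/pvif.duz/ — violates constraint (iii): syllable 2 coda contains /z/, which is not a licensed coda consonant → ill-formed

/nlo.of/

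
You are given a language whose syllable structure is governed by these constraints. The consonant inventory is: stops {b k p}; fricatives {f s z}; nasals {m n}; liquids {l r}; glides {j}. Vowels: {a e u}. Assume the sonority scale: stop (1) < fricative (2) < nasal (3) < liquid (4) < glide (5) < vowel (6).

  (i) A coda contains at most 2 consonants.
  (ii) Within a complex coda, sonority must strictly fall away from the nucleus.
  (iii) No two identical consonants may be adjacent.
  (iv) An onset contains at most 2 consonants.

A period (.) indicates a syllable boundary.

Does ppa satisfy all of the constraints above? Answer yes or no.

ppa — violates constraint (iii): adjacent identical consonants /pp/ → not permitted

no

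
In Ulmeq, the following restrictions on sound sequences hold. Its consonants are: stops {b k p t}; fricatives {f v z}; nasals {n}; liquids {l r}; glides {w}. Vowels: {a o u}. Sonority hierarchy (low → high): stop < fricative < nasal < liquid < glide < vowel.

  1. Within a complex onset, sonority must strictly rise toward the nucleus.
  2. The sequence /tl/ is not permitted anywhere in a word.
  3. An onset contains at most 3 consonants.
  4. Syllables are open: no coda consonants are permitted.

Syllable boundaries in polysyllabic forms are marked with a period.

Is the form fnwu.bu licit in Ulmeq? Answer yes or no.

yes

fnwu.bu — σ1 onset /fnw/ (2→3→5 rises), coda /∅/ ok; σ2 onset /b/, coda /∅/ ok → licit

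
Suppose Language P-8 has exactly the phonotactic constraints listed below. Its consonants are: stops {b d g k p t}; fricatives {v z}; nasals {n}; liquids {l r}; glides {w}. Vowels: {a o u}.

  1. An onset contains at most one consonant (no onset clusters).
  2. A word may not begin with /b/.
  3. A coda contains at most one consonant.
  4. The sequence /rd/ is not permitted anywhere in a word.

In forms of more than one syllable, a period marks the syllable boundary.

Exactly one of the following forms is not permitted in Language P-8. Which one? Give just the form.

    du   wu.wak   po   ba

ba

du — σ1 onset /d/, coda /∅/ ok → permitted
wu.wak — σ1 onset /w/, coda /∅/ ok; σ2 onset /w/, coda /k/ ok → permitted
po — σ1 onset /p/, coda /∅/ ok → permitted
ba — violates constraint 2: word begins with /b/ → not permitted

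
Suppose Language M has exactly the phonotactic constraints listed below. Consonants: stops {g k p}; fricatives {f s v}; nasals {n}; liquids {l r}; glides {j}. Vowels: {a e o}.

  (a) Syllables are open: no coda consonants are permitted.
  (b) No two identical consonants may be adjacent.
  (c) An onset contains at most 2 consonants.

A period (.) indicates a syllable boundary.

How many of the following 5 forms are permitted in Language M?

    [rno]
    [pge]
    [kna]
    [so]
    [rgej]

4

[rno] — σ1 onset /rn/ (2C), coda /∅/ ok → permitted
[pge] — σ1 onset /pg/ (2C), coda /∅/ ok → permitted
[kna] — σ1 onset /kn/ (2C), coda /∅/ ok → permitted
[so] — σ1 onset /s/, coda /∅/ ok → permitted
[rgej] — violates constraint (a): syllable 1 coda /j/ has 1 consonant (> 0) → not permitted
Permitted: [rno], [pge], [kna], [so] → 4.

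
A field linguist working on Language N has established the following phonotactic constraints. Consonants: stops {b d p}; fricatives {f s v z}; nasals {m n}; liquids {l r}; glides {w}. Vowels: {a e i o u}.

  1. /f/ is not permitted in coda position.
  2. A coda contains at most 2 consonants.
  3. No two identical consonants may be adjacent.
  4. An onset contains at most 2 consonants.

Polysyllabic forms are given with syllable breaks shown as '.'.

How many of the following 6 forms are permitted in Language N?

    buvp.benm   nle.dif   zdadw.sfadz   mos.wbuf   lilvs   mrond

3

buvp.benm — σ1 onset /b/, coda /vp/ (2C) ok; σ2 onset /b/, coda /nm/ (2C) ok → permitted
nle.dif — violates constraint 1: syllable 2 coda contains /f/ → not permitted
zdadw.sfadz — σ1 onset /zd/ (2C), coda /dw/ (2C) ok; σ2 onset /sf/ (2C), coda /dz/ (2C) ok → permitted
mos.wbuf — violates constraint 1: syllable 2 coda contains /f/ → not permitted
lilvs — violates constraint 2: syllable 1 coda /lvs/ has 3 consonants (> 2) → not permitted
mrond — σ1 onset /mr/ (2C), coda /nd/ (2C) ok → permitted
Permitted: buvp.benm, zdadw.sfadz, mrond → 3.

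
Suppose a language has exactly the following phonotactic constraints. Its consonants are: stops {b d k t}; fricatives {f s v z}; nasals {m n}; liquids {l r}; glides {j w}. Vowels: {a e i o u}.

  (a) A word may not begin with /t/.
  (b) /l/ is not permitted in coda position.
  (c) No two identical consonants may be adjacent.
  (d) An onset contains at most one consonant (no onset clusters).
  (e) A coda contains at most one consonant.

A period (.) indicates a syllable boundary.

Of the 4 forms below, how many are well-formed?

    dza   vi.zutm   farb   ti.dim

0

dza — violates constraint (d): syllable 1 onset /dz/ has 2 consonants (> 1) → ill-formed
vi.zutm — violates constraint (e): syllable 2 coda /tm/ has 2 consonants (> 1) → ill-formed
farb — violates constraint (e): syllable 1 coda /rb/ has 2 consonants (> 1) → ill-formed
ti.dim — violates constraint (a): word begins with /t/ → ill-formed
No form is well-formed → 0.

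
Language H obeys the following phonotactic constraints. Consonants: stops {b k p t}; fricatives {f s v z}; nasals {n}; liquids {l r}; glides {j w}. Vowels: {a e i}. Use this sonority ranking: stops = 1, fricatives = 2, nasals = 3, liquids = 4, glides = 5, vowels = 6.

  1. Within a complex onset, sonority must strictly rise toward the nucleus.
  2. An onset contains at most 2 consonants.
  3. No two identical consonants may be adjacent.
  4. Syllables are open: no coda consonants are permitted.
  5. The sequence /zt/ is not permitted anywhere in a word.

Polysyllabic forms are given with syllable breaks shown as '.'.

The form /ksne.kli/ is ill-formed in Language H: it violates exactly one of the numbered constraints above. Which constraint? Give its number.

/ksne.kli/: syllable 1 onset /ksn/ has 3 consonants (> 2).
This is a violation of constraint 2: "An onset contains at most 2 consonants."
The remaining constraints (1, 3, 4, 5) are satisfied.

2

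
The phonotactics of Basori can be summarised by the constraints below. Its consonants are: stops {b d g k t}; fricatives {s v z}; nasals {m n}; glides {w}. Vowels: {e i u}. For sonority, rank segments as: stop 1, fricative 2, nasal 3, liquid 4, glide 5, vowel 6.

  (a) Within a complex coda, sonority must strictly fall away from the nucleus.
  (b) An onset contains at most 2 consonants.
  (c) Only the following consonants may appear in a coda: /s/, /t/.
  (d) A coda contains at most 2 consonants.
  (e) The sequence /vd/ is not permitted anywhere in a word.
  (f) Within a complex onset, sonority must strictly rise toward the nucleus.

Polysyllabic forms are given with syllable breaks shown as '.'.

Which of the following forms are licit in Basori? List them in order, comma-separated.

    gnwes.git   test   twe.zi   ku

test, twe.zi, ku

gnwes.git — violates constraint (b): syllable 1 onset /gnw/ has 3 consonants (> 2) → illicit
test — σ1 onset /t/, coda /st/ (2→1 falls) ok → licit
twe.zi — σ1 onset /tw/ (1→5 rises), coda /∅/ ok; σ2 onset /z/, coda /∅/ ok → licit
ku — σ1 onset /k/, coda /∅/ ok → licit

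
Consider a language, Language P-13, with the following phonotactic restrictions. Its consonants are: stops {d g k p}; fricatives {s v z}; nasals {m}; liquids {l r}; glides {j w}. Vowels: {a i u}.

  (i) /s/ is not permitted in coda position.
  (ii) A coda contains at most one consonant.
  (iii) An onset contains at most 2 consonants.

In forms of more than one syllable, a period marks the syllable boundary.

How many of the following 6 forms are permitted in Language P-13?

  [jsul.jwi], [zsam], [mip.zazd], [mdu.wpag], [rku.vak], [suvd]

4

[jsul.jwi] — σ1 onset /js/ (2C), coda /l/ ok; σ2 onset /jw/ (2C), coda /∅/ ok → permitted
[zsam] — σ1 onset /zs/ (2C), coda /m/ ok → permitted
[mip.zazd] — violates constraint (ii): syllable 2 coda /zd/ has 2 consonants (> 1) → not permitted
[mdu.wpag] — σ1 onset /md/ (2C), coda /∅/ ok; σ2 onset /wp/ (2C), coda /g/ ok → permitted
[rku.vak] — σ1 onset /rk/ (2C), coda /∅/ ok; σ2 onset /v/, coda /k/ ok → permitted
[suvd] — violates constraint (ii): syllable 1 coda /vd/ has 2 consonants (> 1) → not permitted
Permitted: [jsul.jwi], [zsam], [mdu.wpag], [rku.vak] → 4.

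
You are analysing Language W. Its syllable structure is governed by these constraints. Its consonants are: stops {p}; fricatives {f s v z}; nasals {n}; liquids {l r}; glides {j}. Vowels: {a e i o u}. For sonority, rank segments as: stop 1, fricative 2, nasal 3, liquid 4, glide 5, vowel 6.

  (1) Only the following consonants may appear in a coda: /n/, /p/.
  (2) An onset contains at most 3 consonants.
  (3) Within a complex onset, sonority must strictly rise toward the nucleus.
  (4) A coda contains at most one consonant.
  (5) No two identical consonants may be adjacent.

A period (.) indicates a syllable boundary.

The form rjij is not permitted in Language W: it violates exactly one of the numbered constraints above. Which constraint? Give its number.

rjij: syllable 1 coda contains /j/, which is not a licensed coda consonant.
This is a violation of constraint 1: "Only the following consonants may appear in a coda: /n/, /p/."
The remaining constraints (2, 3, 4, 5) are satisfied.

1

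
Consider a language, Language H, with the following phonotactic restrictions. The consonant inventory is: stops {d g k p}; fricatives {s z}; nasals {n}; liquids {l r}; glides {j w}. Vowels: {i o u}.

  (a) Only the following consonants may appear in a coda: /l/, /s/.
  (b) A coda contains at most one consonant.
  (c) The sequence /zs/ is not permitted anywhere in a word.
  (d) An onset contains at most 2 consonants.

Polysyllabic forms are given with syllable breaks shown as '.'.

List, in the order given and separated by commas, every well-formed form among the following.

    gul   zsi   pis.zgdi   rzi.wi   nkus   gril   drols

gul, rzi.wi, nkus, gril

gul — σ1 onset /g/, coda /l/ ok → well-formed
zsi — violates constraint (c): contains banned sequence /zs/ → ill-formed
pis.zgdi — violates constraint (d): syllable 2 onset /zgd/ has 3 consonants (> 2) → ill-formed
rzi.wi — σ1 onset /rz/ (2C), coda /∅/ ok; σ2 onset /w/, coda /∅/ ok → well-formed
nkus — σ1 onset /nk/ (2C), coda /s/ ok → well-formed
gril — σ1 onset /gr/ (2C), coda /l/ ok → well-formed
drols — violates constraint (b): syllable 1 coda /ls/ has 2 consonants (> 1) → ill-formed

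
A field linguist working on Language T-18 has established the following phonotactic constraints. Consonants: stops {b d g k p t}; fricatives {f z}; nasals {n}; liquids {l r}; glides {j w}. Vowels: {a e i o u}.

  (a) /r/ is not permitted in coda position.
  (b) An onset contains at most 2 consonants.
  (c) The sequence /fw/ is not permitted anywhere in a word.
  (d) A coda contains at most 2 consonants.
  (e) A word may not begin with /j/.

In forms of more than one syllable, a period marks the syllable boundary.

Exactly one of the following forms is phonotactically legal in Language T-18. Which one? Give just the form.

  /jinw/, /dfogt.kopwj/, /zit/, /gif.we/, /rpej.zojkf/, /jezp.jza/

/jinw/ — violates constraint (e): word begins with /j/ → phonotactically illegal
/dfogt.kopwj/ — violates constraint (d): syllable 2 coda /pwj/ has 3 consonants (> 2) → phonotactically illegal
/zit/ — σ1 onset /z/, coda /t/ ok → phonotactically legal
/gif.we/ — violates constraint (c): contains banned sequence /fw/ → phonotactically illegal
/rpej.zojkf/ — violates constraint (d): syllable 2 coda /jkf/ has 3 consonants (> 2) → phonotactically illegal
/jezp.jza/ — violates constraint (e): word begins with /j/ → phonotactically illegal

/zit/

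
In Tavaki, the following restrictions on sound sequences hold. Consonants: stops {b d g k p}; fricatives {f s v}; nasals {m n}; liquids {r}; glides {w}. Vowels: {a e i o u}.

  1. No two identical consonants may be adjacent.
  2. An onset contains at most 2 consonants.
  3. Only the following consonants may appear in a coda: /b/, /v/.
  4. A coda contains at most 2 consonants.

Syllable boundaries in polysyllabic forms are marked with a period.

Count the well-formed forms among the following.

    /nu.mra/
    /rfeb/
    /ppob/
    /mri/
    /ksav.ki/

/nu.mra/ — σ1 onset /n/, coda /∅/ ok; σ2 onset /mr/ (2C), coda /∅/ ok → well-formed
/rfeb/ — σ1 onset /rf/ (2C), coda /b/ ok → well-formed
/ppob/ — violates constraint 1: adjacent identical consonants /pp/ → ill-formed
/mri/ — σ1 onset /mr/ (2C), coda /∅/ ok → well-formed
/ksav.ki/ — σ1 onset /ks/ (2C), coda /v/ ok; σ2 onset /k/, coda /∅/ ok → well-formed
Well-formed: /nu.mra/, /rfeb/, /mri/, /ksav.ki/ → 4.

4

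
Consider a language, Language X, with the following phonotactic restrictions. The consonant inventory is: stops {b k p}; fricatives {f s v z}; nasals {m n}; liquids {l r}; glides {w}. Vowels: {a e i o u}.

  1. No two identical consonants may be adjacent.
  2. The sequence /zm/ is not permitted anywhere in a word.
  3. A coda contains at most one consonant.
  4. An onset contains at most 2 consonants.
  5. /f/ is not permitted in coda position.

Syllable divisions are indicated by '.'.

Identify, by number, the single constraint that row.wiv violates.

row.wiv: adjacent identical consonants /ww/.
This is a violation of constraint 1: "No two identical consonants may be adjacent."
The remaining constraints (2, 3, 4, 5) are satisfied.

1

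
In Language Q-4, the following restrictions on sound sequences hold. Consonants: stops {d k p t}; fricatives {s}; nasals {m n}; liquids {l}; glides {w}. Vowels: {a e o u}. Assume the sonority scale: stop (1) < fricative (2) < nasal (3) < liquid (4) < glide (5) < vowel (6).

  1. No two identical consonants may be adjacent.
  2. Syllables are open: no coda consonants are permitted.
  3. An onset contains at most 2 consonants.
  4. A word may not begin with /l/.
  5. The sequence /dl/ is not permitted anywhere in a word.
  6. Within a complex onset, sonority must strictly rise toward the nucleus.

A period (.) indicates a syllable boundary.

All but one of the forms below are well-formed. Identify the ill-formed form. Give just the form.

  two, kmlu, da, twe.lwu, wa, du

kmlu

two — σ1 onset /tw/ (1→5 rises), coda /∅/ ok → well-formed
kmlu — violates constraint 3: syllable 1 onset /kml/ has 3 consonants (> 2) → ill-formed
da — σ1 onset /d/, coda /∅/ ok → well-formed
twe.lwu — σ1 onset /tw/ (1→5 rises), coda /∅/ ok; σ2 onset /lw/ (4→5 rises), coda /∅/ ok → well-formed
wa — σ1 onset /w/, coda /∅/ ok → well-formed
du — σ1 onset /d/, coda /∅/ ok → well-formed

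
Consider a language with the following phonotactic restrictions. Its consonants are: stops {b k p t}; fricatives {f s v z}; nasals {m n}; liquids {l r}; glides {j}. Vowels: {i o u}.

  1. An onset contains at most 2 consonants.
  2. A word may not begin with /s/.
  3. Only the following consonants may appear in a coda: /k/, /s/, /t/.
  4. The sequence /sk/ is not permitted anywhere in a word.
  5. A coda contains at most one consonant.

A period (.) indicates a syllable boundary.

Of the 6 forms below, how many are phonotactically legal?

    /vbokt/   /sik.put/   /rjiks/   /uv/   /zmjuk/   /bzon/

/vbokt/ — violates constraint 5: syllable 1 coda /kt/ has 2 consonants (> 1) → phonotactically illegal
/sik.put/ — violates constraint 2: word begins with /s/ → phonotactically illegal
/rjiks/ — violates constraint 5: syllable 1 coda /ks/ has 2 consonants (> 1) → phonotactically illegal
/uv/ — violates constraint 3: syllable 1 coda contains /v/, which is not a licensed coda consonant → phonotactically illegal
/zmjuk/ — violates constraint 1: syllable 1 onset /zmj/ has 3 consonants (> 2) → phonotactically illegal
/bzon/ — violates constraint 3: syllable 1 coda contains /n/, which is not a licensed coda consonant → phonotactically illegal
No form is phonotactically legal → 0.

0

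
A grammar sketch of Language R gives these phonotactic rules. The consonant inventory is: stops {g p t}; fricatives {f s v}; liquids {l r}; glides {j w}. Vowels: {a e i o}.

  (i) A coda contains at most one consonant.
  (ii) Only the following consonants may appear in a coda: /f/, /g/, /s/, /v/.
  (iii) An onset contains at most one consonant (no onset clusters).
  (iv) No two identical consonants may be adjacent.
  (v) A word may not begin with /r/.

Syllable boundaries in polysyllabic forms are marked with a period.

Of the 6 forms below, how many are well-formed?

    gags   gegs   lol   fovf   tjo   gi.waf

1

gags — violates constraint (i): syllable 1 coda /gs/ has 2 consonants (> 1) → ill-formed
gegs — violates constraint (i): syllable 1 coda /gs/ has 2 consonants (> 1) → ill-formed
lol — violates constraint (ii): syllable 1 coda contains /l/, which is not a licensed coda consonant → ill-formed
fovf — violates constraint (i): syllable 1 coda /vf/ has 2 consonants (> 1) → ill-formed
tjo — violates constraint (iii): syllable 1 onset /tj/ has 2 consonants (> 1) → ill-formed
gi.waf — σ1 onset /g/, coda /∅/ ok; σ2 onset /w/, coda /f/ ok → well-formed
Well-formed: gi.waf → 1.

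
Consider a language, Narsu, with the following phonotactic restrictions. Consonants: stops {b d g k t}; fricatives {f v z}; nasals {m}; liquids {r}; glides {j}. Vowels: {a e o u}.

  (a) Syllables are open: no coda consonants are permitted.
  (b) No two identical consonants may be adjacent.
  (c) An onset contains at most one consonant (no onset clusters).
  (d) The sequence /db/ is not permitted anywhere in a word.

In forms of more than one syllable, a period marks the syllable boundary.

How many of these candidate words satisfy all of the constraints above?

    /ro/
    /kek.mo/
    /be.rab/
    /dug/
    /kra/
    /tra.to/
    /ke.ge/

2

/ro/ — σ1 onset /r/, coda /∅/ ok → well-formed
/kek.mo/ — violates constraint (a): syllable 1 coda /k/ has 1 consonant (> 0) → ill-formed
/be.rab/ — violates constraint (a): syllable 2 coda /b/ has 1 consonant (> 0) → ill-formed
/dug/ — violates constraint (a): syllable 1 coda /g/ has 1 consonant (> 0) → ill-formed
/kra/ — violates constraint (c): syllable 1 onset /kr/ has 2 consonants (> 1) → ill-formed
/tra.to/ — violates constraint (c): syllable 1 onset /tr/ has 2 consonants (> 1) → ill-formed
/ke.ge/ — σ1 onset /k/, coda /∅/ ok; σ2 onset /g/, coda /∅/ ok → well-formed
Well-formed: /ro/, /ke.ge/ → 2.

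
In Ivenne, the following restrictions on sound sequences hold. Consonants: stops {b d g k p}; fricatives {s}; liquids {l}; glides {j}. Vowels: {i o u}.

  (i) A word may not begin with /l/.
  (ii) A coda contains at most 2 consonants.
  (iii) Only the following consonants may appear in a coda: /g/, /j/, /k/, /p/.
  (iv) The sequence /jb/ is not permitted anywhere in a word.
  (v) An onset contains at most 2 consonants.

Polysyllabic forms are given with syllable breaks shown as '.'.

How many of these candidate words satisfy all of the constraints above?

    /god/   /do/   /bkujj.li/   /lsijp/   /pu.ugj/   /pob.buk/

/god/ — violates constraint (iii): syllable 1 coda contains /d/, which is not a licensed coda consonant → illicit
/do/ — σ1 onset /d/, coda /∅/ ok → licit
/bkujj.li/ — σ1 onset /bk/ (2C), coda /jj/ (2C) ok; σ2 onset /l/, coda /∅/ ok → licit
/lsijp/ — violates constraint (i): word begins with /l/ → illicit
/pu.ugj/ — σ1 onset /p/, coda /∅/ ok; σ2 onset /∅/, coda /gj/ (2C) ok → licit
/pob.buk/ — violates constraint (iii): syllable 1 coda contains /b/, which is not a licensed coda consonant → illicit
Licit: /do/, /bkujj.li/, /pu.ugj/ → 3.

3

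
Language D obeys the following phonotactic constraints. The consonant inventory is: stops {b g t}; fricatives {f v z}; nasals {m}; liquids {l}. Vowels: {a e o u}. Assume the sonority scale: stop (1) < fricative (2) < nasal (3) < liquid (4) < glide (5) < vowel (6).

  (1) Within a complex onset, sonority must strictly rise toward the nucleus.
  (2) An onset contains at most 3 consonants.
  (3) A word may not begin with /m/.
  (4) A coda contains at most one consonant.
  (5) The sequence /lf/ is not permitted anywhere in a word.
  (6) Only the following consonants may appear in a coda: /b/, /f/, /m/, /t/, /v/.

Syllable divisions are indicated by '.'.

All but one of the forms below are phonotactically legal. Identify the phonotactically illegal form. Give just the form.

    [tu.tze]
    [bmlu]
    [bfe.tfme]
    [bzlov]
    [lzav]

[tu.tze] — σ1 onset /t/, coda /∅/ ok; σ2 onset /tz/ (1→2 rises), coda /∅/ ok → phonotactically legal
[bmlu] — σ1 onset /bml/ (1→3→4 rises), coda /∅/ ok → phonotactically legal
[bfe.tfme] — σ1 onset /bf/ (1→2 rises), coda /∅/ ok; σ2 onset /tfm/ (1→2→3 rises), coda /∅/ ok → phonotactically legal
[bzlov] — σ1 onset /bzl/ (1→2→4 rises), coda /v/ ok → phonotactically legal
[lzav] — violates constraint 1: syllable 1 onset /lz/: /l/ (liquid, 4) → /z/ (fricative, 2) does not rise → phonotactically illegal

[lzav]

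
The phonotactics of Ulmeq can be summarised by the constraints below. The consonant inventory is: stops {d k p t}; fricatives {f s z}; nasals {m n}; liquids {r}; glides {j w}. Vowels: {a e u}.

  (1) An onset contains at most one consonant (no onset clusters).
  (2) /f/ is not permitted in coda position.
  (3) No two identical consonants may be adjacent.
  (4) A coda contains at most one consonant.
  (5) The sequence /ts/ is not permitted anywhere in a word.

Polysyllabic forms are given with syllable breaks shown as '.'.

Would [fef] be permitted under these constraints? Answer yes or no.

no

[fef] — violates constraint 2: syllable 1 coda contains /f/ → not permitted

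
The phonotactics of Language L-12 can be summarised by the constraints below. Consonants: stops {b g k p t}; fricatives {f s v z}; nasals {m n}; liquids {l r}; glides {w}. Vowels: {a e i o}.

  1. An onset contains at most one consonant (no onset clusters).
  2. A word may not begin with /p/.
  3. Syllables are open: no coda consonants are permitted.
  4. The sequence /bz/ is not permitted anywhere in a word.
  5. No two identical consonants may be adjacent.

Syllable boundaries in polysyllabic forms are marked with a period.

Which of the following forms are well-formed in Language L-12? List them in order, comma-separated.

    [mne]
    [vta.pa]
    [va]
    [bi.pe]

[mne] — violates constraint 1: syllable 1 onset /mn/ has 2 consonants (> 1) → ill-formed
[vta.pa] — violates constraint 1: syllable 1 onset /vt/ has 2 consonants (> 1) → ill-formed
[va] — σ1 onset /v/, coda /∅/ ok → well-formed
[bi.pe] — σ1 onset /b/, coda /∅/ ok; σ2 onset /p/, coda /∅/ ok → well-formed

[va], [bi.pe]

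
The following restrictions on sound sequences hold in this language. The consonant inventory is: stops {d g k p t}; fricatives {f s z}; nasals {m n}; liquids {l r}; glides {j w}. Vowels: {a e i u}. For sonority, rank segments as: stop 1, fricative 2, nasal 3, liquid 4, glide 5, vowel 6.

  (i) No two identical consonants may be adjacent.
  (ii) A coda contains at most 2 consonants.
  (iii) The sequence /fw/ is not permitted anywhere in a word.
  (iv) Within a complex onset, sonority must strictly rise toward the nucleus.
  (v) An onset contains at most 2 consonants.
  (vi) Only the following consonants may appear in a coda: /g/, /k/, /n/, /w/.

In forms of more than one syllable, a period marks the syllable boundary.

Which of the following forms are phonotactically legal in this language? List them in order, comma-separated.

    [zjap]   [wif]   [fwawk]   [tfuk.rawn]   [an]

[tfuk.rawn], [an]

[zjap] — violates constraint (vi): syllable 1 coda contains /p/, which is not a licensed coda consonant → phonotactically illegal
[wif] — violates constraint (vi): syllable 1 coda contains /f/, which is not a licensed coda consonant → phonotactically illegal
[fwawk] — violates constraint (iii): contains banned sequence /fw/ → phonotactically illegal
[tfuk.rawn] — σ1 onset /tf/ (1→2 rises), coda /k/ ok; σ2 onset /r/, coda /wn/ (2C) ok → phonotactically legal
[an] — σ1 onset /∅/, coda /n/ ok → phonotactically legal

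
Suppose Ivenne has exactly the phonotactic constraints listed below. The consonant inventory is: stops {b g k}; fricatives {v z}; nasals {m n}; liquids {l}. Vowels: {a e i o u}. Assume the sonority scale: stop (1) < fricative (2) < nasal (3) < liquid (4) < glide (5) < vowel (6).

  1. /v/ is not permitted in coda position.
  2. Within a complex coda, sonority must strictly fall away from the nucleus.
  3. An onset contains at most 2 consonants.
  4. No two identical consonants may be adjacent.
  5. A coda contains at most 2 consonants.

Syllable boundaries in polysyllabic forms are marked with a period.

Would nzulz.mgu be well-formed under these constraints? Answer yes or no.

yes

nzulz.mgu — σ1 onset /nz/ (2C), coda /lz/ (4→2 falls) ok; σ2 onset /mg/ (2C), coda /∅/ ok → well-formed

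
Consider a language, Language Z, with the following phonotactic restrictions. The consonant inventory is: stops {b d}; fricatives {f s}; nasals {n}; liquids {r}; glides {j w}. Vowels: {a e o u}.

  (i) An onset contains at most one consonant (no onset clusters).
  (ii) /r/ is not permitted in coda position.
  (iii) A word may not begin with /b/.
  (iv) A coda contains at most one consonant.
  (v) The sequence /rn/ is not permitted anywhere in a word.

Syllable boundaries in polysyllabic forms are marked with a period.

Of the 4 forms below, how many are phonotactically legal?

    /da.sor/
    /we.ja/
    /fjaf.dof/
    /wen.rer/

/da.sor/ — violates constraint (ii): syllable 2 coda contains /r/ → phonotactically illegal
/we.ja/ — σ1 onset /w/, coda /∅/ ok; σ2 onset /j/, coda /∅/ ok → phonotactically legal
/fjaf.dof/ — violates constraint (i): syllable 1 onset /fj/ has 2 consonants (> 1) → phonotactically illegal
/wen.rer/ — violates constraint (ii): syllable 2 coda contains /r/ → phonotactically illegal
Phonotactically legal: /we.ja/ → 1.

1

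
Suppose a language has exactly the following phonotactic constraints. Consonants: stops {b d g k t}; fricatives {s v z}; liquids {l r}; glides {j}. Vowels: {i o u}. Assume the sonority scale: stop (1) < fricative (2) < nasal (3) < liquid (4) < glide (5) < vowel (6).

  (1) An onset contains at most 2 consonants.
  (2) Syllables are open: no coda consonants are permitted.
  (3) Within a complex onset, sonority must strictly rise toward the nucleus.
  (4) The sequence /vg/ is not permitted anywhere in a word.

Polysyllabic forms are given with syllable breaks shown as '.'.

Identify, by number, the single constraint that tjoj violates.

2

tjoj: syllable 1 coda /j/ has 1 consonant (> 0).
This is a violation of constraint 2: "Syllables are open: no coda consonants are permitted."
The remaining constraints (1, 3, 4) are satisfied.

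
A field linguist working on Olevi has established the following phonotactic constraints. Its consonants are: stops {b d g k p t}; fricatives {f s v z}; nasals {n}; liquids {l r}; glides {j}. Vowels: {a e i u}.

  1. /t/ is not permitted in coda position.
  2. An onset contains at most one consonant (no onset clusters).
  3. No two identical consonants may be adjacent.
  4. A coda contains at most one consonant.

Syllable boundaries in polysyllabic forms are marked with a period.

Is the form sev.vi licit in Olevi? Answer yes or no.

no

sev.vi — violates constraint 3: adjacent identical consonants /vv/ → illicit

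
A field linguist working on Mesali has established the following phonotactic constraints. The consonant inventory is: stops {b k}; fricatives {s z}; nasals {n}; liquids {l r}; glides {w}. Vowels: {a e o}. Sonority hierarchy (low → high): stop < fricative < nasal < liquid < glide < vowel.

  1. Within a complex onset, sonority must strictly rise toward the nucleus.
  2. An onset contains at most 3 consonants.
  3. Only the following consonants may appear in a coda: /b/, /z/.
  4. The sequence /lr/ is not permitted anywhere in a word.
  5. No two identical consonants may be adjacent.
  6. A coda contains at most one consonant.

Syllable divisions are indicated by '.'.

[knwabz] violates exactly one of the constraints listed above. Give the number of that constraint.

6

[knwabz]: syllable 1 coda /bz/ has 2 consonants (> 1).
This is a violation of constraint 6: "A coda contains at most one consonant."
The remaining constraints (1, 2, 3, 4, 5) are satisfied.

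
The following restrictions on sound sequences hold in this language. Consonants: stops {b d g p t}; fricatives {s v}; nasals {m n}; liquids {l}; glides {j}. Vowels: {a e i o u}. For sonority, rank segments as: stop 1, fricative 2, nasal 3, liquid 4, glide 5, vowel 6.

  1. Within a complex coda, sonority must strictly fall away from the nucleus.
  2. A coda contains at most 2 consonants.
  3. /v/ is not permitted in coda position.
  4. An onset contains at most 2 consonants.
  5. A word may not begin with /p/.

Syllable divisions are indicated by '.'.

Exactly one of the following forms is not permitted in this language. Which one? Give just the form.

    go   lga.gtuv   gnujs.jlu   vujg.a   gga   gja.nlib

lga.gtuv

go — σ1 onset /g/, coda /∅/ ok → permitted
lga.gtuv — violates constraint 3: syllable 2 coda contains /v/ → not permitted
gnujs.jlu — σ1 onset /gn/ (2C), coda /js/ (5→2 falls) ok; σ2 onset /jl/ (2C), coda /∅/ ok → permitted
vujg.a — σ1 onset /v/, coda /jg/ (5→1 falls) ok; σ2 onset /∅/, coda /∅/ ok → permitted
gga — σ1 onset /gg/ (2C), coda /∅/ ok → permitted
gja.nlib — σ1 onset /gj/ (2C), coda /∅/ ok; σ2 onset /nl/ (2C), coda /b/ ok → permitted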